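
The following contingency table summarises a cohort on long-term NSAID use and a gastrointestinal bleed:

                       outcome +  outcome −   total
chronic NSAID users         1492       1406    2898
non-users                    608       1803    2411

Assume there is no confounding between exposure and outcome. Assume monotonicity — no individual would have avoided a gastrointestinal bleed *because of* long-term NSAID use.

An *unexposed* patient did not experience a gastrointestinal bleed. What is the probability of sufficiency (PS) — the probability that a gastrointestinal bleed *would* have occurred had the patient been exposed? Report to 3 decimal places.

p₁ = P(outcome | exposed) = 1492/2898 = 0.51484
p₀ = P(outcome | unexposed) = 608/2411 = 0.25218
Under exogeneity and monotonicity, PS = (p₁ − p₀)/(1 − p₀).
PS = (0.51484 − 0.25218) / 0.74782 ≈ 0.3512

PS ≈ 0.351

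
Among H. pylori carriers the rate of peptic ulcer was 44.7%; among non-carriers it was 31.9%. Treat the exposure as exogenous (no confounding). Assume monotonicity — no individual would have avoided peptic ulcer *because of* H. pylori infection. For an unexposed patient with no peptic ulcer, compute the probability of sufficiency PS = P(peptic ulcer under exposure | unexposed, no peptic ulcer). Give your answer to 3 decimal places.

PS ≈ 0.188

p₁ = 0.447, p₀ = 0.319.
Under exogeneity and monotonicity, PS = (p₁ − p₀) / (1 − p₀).
PS = (0.447 − 0.319) / (1 − 0.319) = 0.128 / 0.681 ≈ 0.1880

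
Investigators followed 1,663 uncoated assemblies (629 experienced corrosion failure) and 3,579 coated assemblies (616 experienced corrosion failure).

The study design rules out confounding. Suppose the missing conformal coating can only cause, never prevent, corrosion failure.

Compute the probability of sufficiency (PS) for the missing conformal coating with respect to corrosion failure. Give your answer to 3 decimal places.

p₁ = P(outcome | exposed) = 629/1663 = 0.37823
p₀ = P(outcome | unexposed) = 616/3579 = 0.17212
Under exogeneity and monotonicity, PS = (p₁ − p₀) / (1 − p₀).
PS = (0.37823 − 0.17212) / (1 − 0.17212) = 0.20612 / 0.82788 ≈ 0.2490

PS ≈ 0.249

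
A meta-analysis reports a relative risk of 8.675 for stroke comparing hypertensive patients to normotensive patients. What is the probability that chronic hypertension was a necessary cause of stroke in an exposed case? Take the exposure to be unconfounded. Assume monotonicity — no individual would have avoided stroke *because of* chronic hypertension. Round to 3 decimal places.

Under exogeneity and monotonicity, PN = (RR − 1) / RR = 1 − 1/RR.
PN = (8.675 − 1) / 8.675 = 7.675 / 8.675 ≈ 0.8847

PN ≈ 0.885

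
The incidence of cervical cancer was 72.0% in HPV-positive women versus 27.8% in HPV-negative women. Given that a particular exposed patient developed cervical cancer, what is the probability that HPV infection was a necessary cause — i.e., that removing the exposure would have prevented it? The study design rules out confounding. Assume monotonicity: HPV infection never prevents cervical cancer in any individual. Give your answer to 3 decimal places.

p₁ = 0.72, p₀ = 0.278.
Under exogeneity and monotonicity, PN = (p₁ − p₀) / p₁.
PN = (0.72 − 0.278) / 0.72 = 0.442 / 0.72 ≈ 0.6139

PN ≈ 0.614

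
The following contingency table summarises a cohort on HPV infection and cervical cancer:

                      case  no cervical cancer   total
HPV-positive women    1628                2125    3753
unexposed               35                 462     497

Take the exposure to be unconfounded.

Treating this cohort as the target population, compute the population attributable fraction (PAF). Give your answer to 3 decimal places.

p₁ = P(outcome | exposed) = 1628/3753 = 0.43379
p₀ = P(outcome | unexposed) = 35/497 = 0.070423
Exposure prevalence π = 3753/4250 = 0.88306; overall risk P(Y=1) = 0.39129.
Under exogeneity, PAF = [P(Y=1) − p₀]/P(Y=1).
PAF = (0.39129 − 0.070423) / 0.39129 ≈ 0.8200

PAF ≈ 0.820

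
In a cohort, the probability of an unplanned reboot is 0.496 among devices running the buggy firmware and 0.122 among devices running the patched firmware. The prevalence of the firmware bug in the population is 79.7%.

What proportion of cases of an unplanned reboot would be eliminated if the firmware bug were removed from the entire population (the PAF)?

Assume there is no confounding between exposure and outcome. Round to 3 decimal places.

Let p₁ = 0.496, p₀ = 0.122.
Overall risk P(Y=1) = π·p₁ + (1−π)·p₀ = 0.797×0.496 + 0.203×0.122 = 0.42008.
Under exogeneity, PAF = [P(Y=1) − p₀] / P(Y=1).
PAF = (0.42008 − 0.122) / 0.42008 ≈ 0.7096

PAF ≈ 0.710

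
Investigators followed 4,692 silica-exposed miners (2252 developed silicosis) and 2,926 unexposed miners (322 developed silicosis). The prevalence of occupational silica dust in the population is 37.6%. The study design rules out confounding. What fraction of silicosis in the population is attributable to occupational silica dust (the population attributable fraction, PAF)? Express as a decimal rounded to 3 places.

PAF ≈ 0.558

p₁ = P(outcome | exposed) = 2252/4692 = 0.47997
p₀ = P(outcome | unexposed) = 322/2926 = 0.11005
Overall risk P(Y=1) = π·p₁ + (1−π)·p₀ = 0.376×0.47997 + 0.624×0.11005 = 0.24914.
Under exogeneity, PAF = [P(Y=1) − p₀] / P(Y=1).
PAF = (0.24914 − 0.11005) / 0.24914 ≈ 0.5583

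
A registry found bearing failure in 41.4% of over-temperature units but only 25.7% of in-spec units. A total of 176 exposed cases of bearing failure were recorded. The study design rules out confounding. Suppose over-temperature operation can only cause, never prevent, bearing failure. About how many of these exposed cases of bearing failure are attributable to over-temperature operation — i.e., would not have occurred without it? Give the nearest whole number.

p₁ = 0.414, p₀ = 0.257.
PN = (p₁ − p₀)/p₁ = (0.414 − 0.257) / 0.414 ≈ 0.37923.
Attributable cases ≈ PN × (exposed cases) = 0.37923 × 176 ≈ 66.74.

about 67 cases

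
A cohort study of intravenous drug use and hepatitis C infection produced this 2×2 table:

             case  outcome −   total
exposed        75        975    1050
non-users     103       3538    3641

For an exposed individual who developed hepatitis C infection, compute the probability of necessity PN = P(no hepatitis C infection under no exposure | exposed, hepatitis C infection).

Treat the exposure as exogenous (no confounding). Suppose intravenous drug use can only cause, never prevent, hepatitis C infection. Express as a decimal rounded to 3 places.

p₁ = P(outcome | exposed) = 75/1050 = 0.071429
p₀ = P(outcome | unexposed) = 103/3641 = 0.028289
Under exogeneity and monotonicity, PN = (p₁ − p₀) / p₁.
PN = (0.071429 − 0.028289) / 0.071429 = 0.04314 / 0.071429 ≈ 0.6040

PN ≈ 0.604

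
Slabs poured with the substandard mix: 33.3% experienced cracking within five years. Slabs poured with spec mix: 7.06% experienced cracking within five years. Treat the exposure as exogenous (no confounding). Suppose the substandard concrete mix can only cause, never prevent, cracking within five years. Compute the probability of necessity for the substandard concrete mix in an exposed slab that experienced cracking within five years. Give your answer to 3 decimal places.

PN ≈ 0.788

p₁ = 0.333, p₀ = 0.0706.
Under exogeneity and monotonicity, PN = (p₁ − p₀) / p₁.
PN = (0.333 − 0.0706) / 0.333 = 0.2624 / 0.333 ≈ 0.7880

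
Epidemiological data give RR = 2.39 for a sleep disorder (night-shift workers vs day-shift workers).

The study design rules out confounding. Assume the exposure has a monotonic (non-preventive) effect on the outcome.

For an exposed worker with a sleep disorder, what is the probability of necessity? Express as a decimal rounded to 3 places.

PN ≈ 0.582

Under exogeneity and monotonicity, PN = (RR − 1) / RR = 1 − 1/RR.
PN = (2.39 − 1) / 2.39 = 1.39 / 2.39 ≈ 0.5816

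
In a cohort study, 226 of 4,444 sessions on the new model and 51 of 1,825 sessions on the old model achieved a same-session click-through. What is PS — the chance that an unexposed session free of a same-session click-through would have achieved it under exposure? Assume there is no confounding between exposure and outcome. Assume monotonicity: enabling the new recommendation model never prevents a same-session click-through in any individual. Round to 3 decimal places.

PS ≈ 0.024

p₁ = P(outcome | exposed) = 226/4444 = 0.050855
p₀ = P(outcome | unexposed) = 51/1825 = 0.027945
Under exogeneity and monotonicity, PS = (p₁ − p₀) / (1 − p₀).
PS = (0.050855 − 0.027945) / (1 − 0.027945) = 0.02291 / 0.97205 ≈ 0.0236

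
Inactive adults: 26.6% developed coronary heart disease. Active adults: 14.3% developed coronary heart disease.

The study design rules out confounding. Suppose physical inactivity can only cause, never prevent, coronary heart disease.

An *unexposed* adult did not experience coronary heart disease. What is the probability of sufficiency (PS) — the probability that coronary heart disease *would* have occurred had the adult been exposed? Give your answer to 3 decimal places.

p₁ = 0.266, p₀ = 0.143.
Under exogeneity and monotonicity, PS = (p₁ − p₀) / (1 − p₀).
PS = (0.266 − 0.143) / (1 − 0.143) = 0.123 / 0.857 ≈ 0.1435

PS ≈ 0.144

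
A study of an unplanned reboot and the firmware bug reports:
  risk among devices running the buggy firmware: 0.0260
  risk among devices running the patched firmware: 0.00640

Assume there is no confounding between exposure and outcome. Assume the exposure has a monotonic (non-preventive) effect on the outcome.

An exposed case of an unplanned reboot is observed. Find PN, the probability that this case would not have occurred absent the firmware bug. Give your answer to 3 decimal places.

Let p₁ = 0.026, p₀ = 0.0064.
Under exogeneity and monotonicity, PN = (p₁ − p₀) / p₁.
PN = (0.026 − 0.0064) / 0.026 = 0.0196 / 0.026 ≈ 0.7538

PN ≈ 0.754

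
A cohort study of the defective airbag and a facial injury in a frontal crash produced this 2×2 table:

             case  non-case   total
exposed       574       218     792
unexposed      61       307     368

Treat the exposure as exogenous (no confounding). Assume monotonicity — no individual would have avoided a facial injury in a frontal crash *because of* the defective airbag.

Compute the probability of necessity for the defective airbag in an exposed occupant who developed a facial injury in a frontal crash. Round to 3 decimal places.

PN ≈ 0.771

p₁ = P(outcome | exposed) = 574/792 = 0.72475
p₀ = P(outcome | unexposed) = 61/368 = 0.16576
Under exogeneity and monotonicity, PN = (p₁ − p₀) / p₁.
PN = (0.72475 − 0.16576) / 0.72475 = 0.55899 / 0.72475 ≈ 0.7713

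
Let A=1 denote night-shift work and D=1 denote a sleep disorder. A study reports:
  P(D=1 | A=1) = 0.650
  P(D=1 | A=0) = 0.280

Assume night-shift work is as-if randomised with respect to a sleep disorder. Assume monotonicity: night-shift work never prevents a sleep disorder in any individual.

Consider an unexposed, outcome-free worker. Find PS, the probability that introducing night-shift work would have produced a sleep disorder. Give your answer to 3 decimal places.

Let p₁ = 0.65, p₀ = 0.28.
Under exogeneity and monotonicity, PS = (p₁ − p₀) / (1 − p₀).
PS = (0.65 − 0.28) / (1 − 0.28) = 0.37 / 0.72 ≈ 0.5139

PS ≈ 0.514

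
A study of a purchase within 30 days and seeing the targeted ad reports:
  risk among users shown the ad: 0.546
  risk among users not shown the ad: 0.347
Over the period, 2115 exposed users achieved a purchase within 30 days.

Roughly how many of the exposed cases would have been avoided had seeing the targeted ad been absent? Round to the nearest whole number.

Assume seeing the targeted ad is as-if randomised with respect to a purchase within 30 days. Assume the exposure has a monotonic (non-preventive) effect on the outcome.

about 771 cases

Let p₁ = 0.546, p₀ = 0.347.
PN = (p₁ − p₀)/p₁ = (0.546 − 0.347) / 0.546 ≈ 0.36447.
Attributable cases ≈ PN × (exposed cases) = 0.36447 × 2115 ≈ 770.85.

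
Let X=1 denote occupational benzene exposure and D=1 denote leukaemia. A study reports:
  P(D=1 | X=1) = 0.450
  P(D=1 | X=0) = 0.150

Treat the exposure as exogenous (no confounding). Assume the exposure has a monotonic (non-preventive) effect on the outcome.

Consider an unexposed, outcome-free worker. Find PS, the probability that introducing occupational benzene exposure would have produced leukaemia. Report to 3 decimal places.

PS ≈ 0.353

Let p₁ = 0.45, p₀ = 0.15.
Under exogeneity and monotonicity, PS = (p₁ − p₀) / (1 − p₀).
PS = (0.45 − 0.15) / (1 − 0.15) = 0.3 / 0.85 ≈ 0.3529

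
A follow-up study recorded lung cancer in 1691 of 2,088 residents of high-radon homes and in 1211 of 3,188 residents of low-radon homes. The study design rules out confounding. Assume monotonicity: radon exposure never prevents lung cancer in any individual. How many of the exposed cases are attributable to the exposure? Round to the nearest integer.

about 898 cases

p₁ = P(outcome | exposed) = 1691/2088 = 0.80987
p₀ = P(outcome | unexposed) = 1211/3188 = 0.37986
PN = (p₁ − p₀)/p₁ = (0.80987 − 0.37986) / 0.80987 ≈ 0.53096.
Attributable cases ≈ PN × (exposed cases) = 0.53096 × 1691 ≈ 897.85.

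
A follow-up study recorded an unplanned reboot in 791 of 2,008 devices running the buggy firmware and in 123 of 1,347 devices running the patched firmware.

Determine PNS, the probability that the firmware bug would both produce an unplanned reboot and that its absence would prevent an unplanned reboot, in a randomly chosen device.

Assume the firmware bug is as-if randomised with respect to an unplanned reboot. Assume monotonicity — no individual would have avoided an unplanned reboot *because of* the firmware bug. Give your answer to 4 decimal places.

PNS ≈ 0.3026

p₁ = P(outcome | exposed) = 791/2008 = 0.39392
p₀ = P(outcome | unexposed) = 123/1347 = 0.091314
Under exogeneity and monotonicity, PNS = p₁ − p₀.
PNS = 0.39392 − 0.091314 = 0.30261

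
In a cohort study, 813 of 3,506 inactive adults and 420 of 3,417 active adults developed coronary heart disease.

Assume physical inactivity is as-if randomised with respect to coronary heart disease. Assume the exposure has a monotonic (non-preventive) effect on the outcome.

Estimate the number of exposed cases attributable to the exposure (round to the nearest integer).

p₁ = P(outcome | exposed) = 813/3506 = 0.23189
p₀ = P(outcome | unexposed) = 420/3417 = 0.12291
PN = (p₁ − p₀)/p₁ = (0.23189 − 0.12291) / 0.23189 ≈ 0.46994.
Attributable cases ≈ PN × (exposed cases) = 0.46994 × 813 ≈ 382.06.

about 382 cases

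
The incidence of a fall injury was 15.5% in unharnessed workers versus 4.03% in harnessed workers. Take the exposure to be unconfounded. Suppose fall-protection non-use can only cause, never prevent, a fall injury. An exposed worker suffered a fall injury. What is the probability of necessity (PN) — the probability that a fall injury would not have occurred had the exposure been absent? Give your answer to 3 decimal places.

PN ≈ 0.740

p₁ = 0.155, p₀ = 0.0403.
Under exogeneity and monotonicity, PN = (p₁ − p₀) / p₁.
PN = (0.155 − 0.0403) / 0.155 = 0.1147 / 0.155 ≈ 0.7400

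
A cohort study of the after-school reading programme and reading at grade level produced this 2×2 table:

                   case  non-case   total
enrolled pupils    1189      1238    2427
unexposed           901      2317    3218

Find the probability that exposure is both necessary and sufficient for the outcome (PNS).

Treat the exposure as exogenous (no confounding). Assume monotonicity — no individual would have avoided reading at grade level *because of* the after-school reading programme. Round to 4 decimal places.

p₁ = P(outcome | exposed) = 1189/2427 = 0.48991
p₀ = P(outcome | unexposed) = 901/3218 = 0.27999
Under exogeneity and monotonicity, PNS = p₁ − p₀.
PNS = 0.48991 − 0.27999 = 0.20992

PNS ≈ 0.2099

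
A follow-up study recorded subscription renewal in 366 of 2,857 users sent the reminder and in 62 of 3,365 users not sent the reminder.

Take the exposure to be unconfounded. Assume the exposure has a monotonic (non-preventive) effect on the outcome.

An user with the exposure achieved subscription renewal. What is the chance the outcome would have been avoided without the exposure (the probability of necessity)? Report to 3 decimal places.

PN ≈ 0.856

p₁ = P(outcome | exposed) = 366/2857 = 0.12811
p₀ = P(outcome | unexposed) = 62/3365 = 0.018425
Under exogeneity and monotonicity, PN = (p₁ − p₀) / p₁.
PN = (0.12811 − 0.018425) / 0.12811 = 0.10968 / 0.12811 ≈ 0.8562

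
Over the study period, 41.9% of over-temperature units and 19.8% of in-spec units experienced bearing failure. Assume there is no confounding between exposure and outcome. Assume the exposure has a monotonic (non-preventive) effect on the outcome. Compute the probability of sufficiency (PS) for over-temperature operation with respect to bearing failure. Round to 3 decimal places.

p₁ = 0.419, p₀ = 0.198.
Under exogeneity and monotonicity, PS = (p₁ − p₀) / (1 − p₀).
PS = (0.419 − 0.198) / (1 − 0.198) = 0.221 / 0.802 ≈ 0.2756

PS ≈ 0.276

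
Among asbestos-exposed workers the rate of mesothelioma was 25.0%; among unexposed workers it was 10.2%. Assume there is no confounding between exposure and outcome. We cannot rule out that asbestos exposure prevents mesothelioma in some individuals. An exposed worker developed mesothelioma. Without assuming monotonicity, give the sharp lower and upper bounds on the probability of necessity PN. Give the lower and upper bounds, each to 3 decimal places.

0.592 ≤ PN ≤ 1.000

p₁ = 0.25, p₀ = 0.102.
Under exogeneity alone the bounds on PN are max{0,(p₁−p₀)/p₁} ≤ PN ≤ min{1,(1−p₀)/p₁}.
  lower = (p₁ − p₀)/p₁ = 0.148 / 0.25 ≈ 0.5920
  upper = min{1, (1 − p₀)/p₁} = 0.898 / 0.25 ≈ 3.5920 → capped at 1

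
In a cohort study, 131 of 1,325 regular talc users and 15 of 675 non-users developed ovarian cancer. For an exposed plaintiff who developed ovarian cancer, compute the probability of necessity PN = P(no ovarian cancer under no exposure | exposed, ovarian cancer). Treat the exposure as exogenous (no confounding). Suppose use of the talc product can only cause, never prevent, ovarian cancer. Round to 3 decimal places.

p₁ = P(outcome | exposed) = 131/1325 = 0.098868
p₀ = P(outcome | unexposed) = 15/675 = 0.022222
Under exogeneity and monotonicity, PN = (p₁ − p₀) / p₁.
PN = (0.098868 − 0.022222) / 0.098868 = 0.076646 / 0.098868 ≈ 0.7752

PN ≈ 0.775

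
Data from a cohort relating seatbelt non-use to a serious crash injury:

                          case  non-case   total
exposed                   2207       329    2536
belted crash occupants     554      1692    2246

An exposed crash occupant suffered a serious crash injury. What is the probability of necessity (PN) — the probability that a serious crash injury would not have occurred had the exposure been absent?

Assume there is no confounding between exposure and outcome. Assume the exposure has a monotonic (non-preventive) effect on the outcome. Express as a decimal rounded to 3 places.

PN ≈ 0.717

p₁ = P(outcome | exposed) = 2207/2536 = 0.87027
p₀ = P(outcome | unexposed) = 554/2246 = 0.24666
Under exogeneity and monotonicity, PN = (p₁ − p₀)/p₁.
PN = (0.87027 − 0.24666) / 0.87027 ≈ 0.7166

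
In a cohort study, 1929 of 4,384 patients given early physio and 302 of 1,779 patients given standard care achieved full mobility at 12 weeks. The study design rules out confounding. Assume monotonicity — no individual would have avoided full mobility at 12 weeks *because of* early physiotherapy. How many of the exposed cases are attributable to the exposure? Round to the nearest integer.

about 1185 cases

p₁ = P(outcome | exposed) = 1929/4384 = 0.44001
p₀ = P(outcome | unexposed) = 302/1779 = 0.16976
PN = (p₁ − p₀)/p₁ = (0.44001 − 0.16976) / 0.44001 ≈ 0.61419.
Attributable cases ≈ PN × (exposed cases) = 0.61419 × 1929 ≈ 1184.78.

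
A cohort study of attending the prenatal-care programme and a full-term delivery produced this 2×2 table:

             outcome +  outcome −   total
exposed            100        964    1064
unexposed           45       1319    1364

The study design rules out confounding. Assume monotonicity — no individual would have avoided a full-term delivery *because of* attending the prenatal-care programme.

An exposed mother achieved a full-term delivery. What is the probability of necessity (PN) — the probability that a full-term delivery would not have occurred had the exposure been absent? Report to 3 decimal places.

PN ≈ 0.649

p₁ = P(outcome | exposed) = 100/1064 = 0.093985
p₀ = P(outcome | unexposed) = 45/1364 = 0.032991
Under exogeneity and monotonicity, PN = (p₁ − p₀) / p₁.
PN = (0.093985 − 0.032991) / 0.093985 = 0.060994 / 0.093985 ≈ 0.6490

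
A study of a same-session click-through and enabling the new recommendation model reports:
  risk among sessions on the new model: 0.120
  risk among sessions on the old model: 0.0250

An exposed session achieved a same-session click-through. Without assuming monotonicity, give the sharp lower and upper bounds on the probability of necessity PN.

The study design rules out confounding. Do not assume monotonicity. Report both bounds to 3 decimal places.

Let p₁ = 0.12, p₀ = 0.025.
Under exogeneity alone the bounds on PN are max{0,(p₁−p₀)/p₁} ≤ PN ≤ min{1,(1−p₀)/p₁}.
  lower = (p₁ − p₀)/p₁ = 0.095 / 0.12 ≈ 0.7917
  upper = min{1, (1 − p₀)/p₁} = 0.975 / 0.12 ≈ 8.1250 → capped at 1

0.792 ≤ PN ≤ 1.000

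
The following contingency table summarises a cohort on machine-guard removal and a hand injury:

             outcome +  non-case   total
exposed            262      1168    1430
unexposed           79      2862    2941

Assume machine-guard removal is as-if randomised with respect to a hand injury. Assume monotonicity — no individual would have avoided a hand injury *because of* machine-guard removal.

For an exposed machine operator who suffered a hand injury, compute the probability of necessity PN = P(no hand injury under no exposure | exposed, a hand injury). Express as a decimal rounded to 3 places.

PN ≈ 0.853

p₁ = P(outcome | exposed) = 262/1430 = 0.18322
p₀ = P(outcome | unexposed) = 79/2941 = 0.026862
Under exogeneity and monotonicity, PN = (p₁ − p₀)/p₁.
PN = (0.18322 − 0.026862) / 0.18322 ≈ 0.8534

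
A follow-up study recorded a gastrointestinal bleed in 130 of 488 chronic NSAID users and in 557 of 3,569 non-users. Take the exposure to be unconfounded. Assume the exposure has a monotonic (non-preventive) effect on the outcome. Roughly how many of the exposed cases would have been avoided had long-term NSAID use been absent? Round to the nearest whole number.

about 54 cases

p₁ = P(outcome | exposed) = 130/488 = 0.26639
p₀ = P(outcome | unexposed) = 557/3569 = 0.15607
PN = (p₁ − p₀)/p₁ = (0.26639 − 0.15607) / 0.26639 ≈ 0.41415.
Attributable cases ≈ PN × (exposed cases) = 0.41415 × 130 ≈ 53.84.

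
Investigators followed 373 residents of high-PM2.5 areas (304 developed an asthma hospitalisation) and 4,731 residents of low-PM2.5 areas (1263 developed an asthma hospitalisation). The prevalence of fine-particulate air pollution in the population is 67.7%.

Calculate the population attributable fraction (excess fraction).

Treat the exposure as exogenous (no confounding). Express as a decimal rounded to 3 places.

PAF ≈ 0.582

p₁ = P(outcome | exposed) = 304/373 = 0.81501
p₀ = P(outcome | unexposed) = 1263/4731 = 0.26696
Overall risk P(Y=1) = π·p₁ + (1−π)·p₀ = 0.677×0.81501 + 0.323×0.26696 = 0.63799.
Under exogeneity, PAF = [P(Y=1) − p₀] / P(Y=1).
PAF = (0.63799 − 0.26696) / 0.63799 ≈ 0.5816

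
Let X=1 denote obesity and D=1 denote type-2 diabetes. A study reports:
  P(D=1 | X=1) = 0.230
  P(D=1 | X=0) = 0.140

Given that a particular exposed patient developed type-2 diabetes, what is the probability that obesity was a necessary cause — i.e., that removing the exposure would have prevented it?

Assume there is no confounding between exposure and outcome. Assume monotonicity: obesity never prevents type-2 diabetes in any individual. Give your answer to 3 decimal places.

Let p₁ = 0.23, p₀ = 0.14.
Under exogeneity and monotonicity, PN = (p₁ − p₀) / p₁.
PN = (0.23 − 0.14) / 0.23 = 0.09 / 0.23 ≈ 0.3913

PN ≈ 0.391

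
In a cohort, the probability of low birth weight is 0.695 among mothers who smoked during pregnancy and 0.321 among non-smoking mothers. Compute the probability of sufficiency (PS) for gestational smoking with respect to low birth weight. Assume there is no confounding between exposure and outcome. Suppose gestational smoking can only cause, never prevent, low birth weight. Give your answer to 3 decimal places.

PS ≈ 0.551

Let p₁ = 0.695, p₀ = 0.321.
Under exogeneity and monotonicity, PS = (p₁ − p₀) / (1 − p₀).
PS = (0.695 − 0.321) / (1 − 0.321) = 0.374 / 0.679 ≈ 0.5508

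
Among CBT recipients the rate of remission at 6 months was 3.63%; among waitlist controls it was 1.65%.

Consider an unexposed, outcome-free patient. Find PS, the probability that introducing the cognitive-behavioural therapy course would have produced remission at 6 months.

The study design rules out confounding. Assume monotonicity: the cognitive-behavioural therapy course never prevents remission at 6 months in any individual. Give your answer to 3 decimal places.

p₁ = 0.0363, p₀ = 0.0165.
Under exogeneity and monotonicity, PS = (p₁ − p₀) / (1 − p₀).
PS = (0.0363 − 0.0165) / (1 − 0.0165) = 0.0198 / 0.9835 ≈ 0.0201

PS ≈ 0.020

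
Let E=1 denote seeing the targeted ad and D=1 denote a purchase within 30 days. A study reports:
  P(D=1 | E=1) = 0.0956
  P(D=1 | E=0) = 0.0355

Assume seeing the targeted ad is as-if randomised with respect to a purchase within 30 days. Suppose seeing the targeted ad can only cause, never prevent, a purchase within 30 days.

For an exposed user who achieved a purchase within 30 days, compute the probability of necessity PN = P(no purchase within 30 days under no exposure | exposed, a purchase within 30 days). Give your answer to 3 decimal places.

PN ≈ 0.629

Let p₁ = 0.0956, p₀ = 0.0355.
Under exogeneity and monotonicity, PN = (p₁ − p₀) / p₁.
PN = (0.0956 − 0.0355) / 0.0956 = 0.0601 / 0.0956 ≈ 0.6287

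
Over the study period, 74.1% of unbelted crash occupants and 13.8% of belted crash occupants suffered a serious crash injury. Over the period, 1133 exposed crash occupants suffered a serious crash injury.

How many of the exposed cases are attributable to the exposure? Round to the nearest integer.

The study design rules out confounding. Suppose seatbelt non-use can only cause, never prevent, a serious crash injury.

p₁ = 0.741, p₀ = 0.138.
PN = (p₁ − p₀)/p₁ = (0.741 − 0.138) / 0.741 ≈ 0.81377.
Attributable cases ≈ PN × (exposed cases) = 0.81377 × 1133 ≈ 922.00.

about 922 cases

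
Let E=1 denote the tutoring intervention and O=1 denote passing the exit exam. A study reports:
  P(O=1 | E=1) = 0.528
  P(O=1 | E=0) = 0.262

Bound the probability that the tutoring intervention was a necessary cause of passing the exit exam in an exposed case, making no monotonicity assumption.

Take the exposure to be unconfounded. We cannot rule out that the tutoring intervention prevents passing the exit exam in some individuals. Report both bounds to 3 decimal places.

0.504 ≤ PN ≤ 1.000

Let p₁ = 0.528, p₀ = 0.262.
Under exogeneity alone the bounds on PN are max{0,(p₁−p₀)/p₁} ≤ PN ≤ min{1,(1−p₀)/p₁}.
  lower = (p₁ − p₀)/p₁ = 0.266 / 0.528 ≈ 0.5038
  upper = min{1, (1 − p₀)/p₁} = 0.738 / 0.528 ≈ 1.3977 → capped at 1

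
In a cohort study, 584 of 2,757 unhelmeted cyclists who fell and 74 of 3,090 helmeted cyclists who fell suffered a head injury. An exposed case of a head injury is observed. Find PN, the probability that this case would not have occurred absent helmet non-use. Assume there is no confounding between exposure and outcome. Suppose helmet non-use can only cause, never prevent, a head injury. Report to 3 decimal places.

PN ≈ 0.887

p₁ = P(outcome | exposed) = 584/2757 = 0.21182
p₀ = P(outcome | unexposed) = 74/3090 = 0.023948
Under exogeneity and monotonicity, PN = (p₁ − p₀) / p₁.
PN = (0.21182 − 0.023948) / 0.21182 = 0.18788 / 0.21182 ≈ 0.8869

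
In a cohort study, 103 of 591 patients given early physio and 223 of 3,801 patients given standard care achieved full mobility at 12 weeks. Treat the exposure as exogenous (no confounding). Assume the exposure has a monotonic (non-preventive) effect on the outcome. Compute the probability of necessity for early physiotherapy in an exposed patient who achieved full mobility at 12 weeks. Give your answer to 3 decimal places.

p₁ = P(outcome | exposed) = 103/591 = 0.17428
p₀ = P(outcome | unexposed) = 223/3801 = 0.058669
Under exogeneity and monotonicity, PN = (p₁ − p₀) / p₁.
PN = (0.17428 − 0.058669) / 0.17428 = 0.11561 / 0.17428 ≈ 0.6634

PN ≈ 0.663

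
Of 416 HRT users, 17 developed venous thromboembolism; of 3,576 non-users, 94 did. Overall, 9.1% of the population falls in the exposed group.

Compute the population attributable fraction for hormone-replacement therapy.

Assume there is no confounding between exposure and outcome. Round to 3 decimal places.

p₁ = P(outcome | exposed) = 17/416 = 0.040865
p₀ = P(outcome | unexposed) = 94/3576 = 0.026286
Overall risk P(Y=1) = π·p₁ + (1−π)·p₀ = 0.091×0.040865 + 0.909×0.026286 = 0.027613.
Under exogeneity, PAF = [P(Y=1) − p₀] / P(Y=1).
PAF = (0.027613 − 0.026286) / 0.027613 ≈ 0.0480

PAF ≈ 0.048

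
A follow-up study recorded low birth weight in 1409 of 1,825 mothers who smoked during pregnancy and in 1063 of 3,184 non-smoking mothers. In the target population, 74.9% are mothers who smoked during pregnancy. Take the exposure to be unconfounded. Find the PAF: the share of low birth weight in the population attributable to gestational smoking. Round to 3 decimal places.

p₁ = P(outcome | exposed) = 1409/1825 = 0.77205
p₀ = P(outcome | unexposed) = 1063/3184 = 0.33386
Overall risk P(Y=1) = π·p₁ + (1−π)·p₀ = 0.749×0.77205 + 0.251×0.33386 = 0.66207.
Under exogeneity, PAF = [P(Y=1) − p₀] / P(Y=1).
PAF = (0.66207 − 0.33386) / 0.66207 ≈ 0.4957

PAF ≈ 0.496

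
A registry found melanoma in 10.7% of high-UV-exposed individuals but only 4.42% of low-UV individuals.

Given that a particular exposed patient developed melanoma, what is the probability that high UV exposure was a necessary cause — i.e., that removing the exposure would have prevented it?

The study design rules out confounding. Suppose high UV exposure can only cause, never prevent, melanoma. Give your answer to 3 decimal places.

PN ≈ 0.587

p₁ = 0.107, p₀ = 0.0442.
Under exogeneity and monotonicity, PN = (p₁ − p₀) / p₁.
PN = (0.107 − 0.0442) / 0.107 = 0.0628 / 0.107 ≈ 0.5869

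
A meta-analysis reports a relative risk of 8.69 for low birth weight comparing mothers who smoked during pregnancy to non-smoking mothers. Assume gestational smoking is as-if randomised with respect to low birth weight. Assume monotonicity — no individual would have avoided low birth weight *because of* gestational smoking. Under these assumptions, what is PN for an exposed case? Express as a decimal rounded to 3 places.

PN ≈ 0.885

Under exogeneity and monotonicity, PN = (RR − 1) / RR = 1 − 1/RR.
PN = (8.69 − 1) / 8.69 = 7.69 / 8.69 ≈ 0.8849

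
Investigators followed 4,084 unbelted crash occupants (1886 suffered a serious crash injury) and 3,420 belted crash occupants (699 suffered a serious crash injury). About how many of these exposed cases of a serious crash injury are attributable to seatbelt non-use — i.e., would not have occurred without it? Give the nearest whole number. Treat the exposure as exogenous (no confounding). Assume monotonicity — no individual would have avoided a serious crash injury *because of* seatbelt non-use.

about 1051 cases

p₁ = P(outcome | exposed) = 1886/4084 = 0.4618
p₀ = P(outcome | unexposed) = 699/3420 = 0.20439
PN = (p₁ − p₀)/p₁ = (0.4618 − 0.20439) / 0.4618 ≈ 0.55742.
Attributable cases ≈ PN × (exposed cases) = 0.55742 × 1886 ≈ 1051.29.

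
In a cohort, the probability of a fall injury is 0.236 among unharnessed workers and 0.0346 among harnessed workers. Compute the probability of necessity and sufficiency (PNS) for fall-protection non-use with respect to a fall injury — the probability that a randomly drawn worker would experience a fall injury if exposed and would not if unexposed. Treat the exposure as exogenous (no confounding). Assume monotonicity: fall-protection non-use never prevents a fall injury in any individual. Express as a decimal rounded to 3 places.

PNS ≈ 0.201

Let p₁ = 0.236, p₀ = 0.0346.
Under exogeneity and monotonicity, PNS = p₁ − p₀.
PNS = 0.236 − 0.0346 = 0.2014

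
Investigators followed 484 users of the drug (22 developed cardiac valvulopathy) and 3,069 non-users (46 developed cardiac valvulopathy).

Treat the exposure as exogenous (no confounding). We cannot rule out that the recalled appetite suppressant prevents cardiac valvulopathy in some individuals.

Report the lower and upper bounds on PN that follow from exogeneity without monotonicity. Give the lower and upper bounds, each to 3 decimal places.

p₁ = P(outcome | exposed) = 22/484 = 0.045455
p₀ = P(outcome | unexposed) = 46/3069 = 0.014989
Under exogeneity alone the bounds on PN are max{0,(p₁−p₀)/p₁} ≤ PN ≤ min{1,(1−p₀)/p₁}.
  lower = (p₁ − p₀)/p₁ = 0.030466 / 0.045455 ≈ 0.6703
  upper = min{1, (1 − p₀)/p₁} = 0.98501 / 0.045455 ≈ 21.6703 → capped at 1

0.670 ≤ PN ≤ 1.000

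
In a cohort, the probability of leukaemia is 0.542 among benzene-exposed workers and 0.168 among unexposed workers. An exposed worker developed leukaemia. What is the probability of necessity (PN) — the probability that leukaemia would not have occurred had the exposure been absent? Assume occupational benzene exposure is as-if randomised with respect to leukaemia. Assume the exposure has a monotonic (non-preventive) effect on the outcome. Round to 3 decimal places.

PN ≈ 0.690

Let p₁ = 0.542, p₀ = 0.168.
Under exogeneity and monotonicity, PN = (p₁ − p₀) / p₁.
PN = (0.542 − 0.168) / 0.542 = 0.374 / 0.542 ≈ 0.6900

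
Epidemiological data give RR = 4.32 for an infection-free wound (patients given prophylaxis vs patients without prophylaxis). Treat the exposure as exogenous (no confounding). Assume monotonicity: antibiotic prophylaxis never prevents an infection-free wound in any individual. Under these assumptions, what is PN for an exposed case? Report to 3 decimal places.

Under exogeneity and monotonicity, PN = (RR − 1) / RR = 1 − 1/RR.
PN = (4.32 − 1) / 4.32 = 3.32 / 4.32 ≈ 0.7685

PN ≈ 0.769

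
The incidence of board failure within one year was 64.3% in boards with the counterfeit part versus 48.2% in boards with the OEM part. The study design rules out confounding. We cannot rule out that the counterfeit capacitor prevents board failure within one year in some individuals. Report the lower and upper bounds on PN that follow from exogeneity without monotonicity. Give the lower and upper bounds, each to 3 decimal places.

0.250 ≤ PN ≤ 0.806

p₁ = 0.643, p₀ = 0.482.
Under exogeneity alone the bounds on PN are max{0,(p₁−p₀)/p₁} ≤ PN ≤ min{1,(1−p₀)/p₁}.
  lower = (p₁ − p₀)/p₁ = 0.161 / 0.643 ≈ 0.2504
  upper = min{1, (1 − p₀)/p₁} = 0.518 / 0.643 ≈ 0.8056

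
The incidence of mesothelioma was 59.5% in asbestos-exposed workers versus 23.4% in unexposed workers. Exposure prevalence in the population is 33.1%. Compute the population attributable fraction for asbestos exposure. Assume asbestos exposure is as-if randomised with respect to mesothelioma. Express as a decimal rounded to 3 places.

p₁ = 0.595, p₀ = 0.234.
Overall risk P(Y=1) = π·p₁ + (1−π)·p₀ = 0.331×0.595 + 0.669×0.234 = 0.35349.
Under exogeneity, PAF = [P(Y=1) − p₀] / P(Y=1).
PAF = (0.35349 − 0.234) / 0.35349 ≈ 0.3380

PAF ≈ 0.338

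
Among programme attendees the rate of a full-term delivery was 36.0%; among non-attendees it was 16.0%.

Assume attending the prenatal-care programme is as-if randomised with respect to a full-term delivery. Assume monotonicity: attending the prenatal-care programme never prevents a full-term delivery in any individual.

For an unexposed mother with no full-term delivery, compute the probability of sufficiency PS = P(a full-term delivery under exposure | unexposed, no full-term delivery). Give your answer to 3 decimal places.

p₁ = 0.36, p₀ = 0.16.
Under exogeneity and monotonicity, PS = (p₁ − p₀) / (1 − p₀).
PS = (0.36 − 0.16) / (1 − 0.16) = 0.2 / 0.84 ≈ 0.2381

PS ≈ 0.238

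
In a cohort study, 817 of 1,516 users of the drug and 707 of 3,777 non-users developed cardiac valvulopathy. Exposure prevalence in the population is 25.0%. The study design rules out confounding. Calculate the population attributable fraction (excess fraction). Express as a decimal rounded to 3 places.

PAF ≈ 0.320

p₁ = P(outcome | exposed) = 817/1516 = 0.53892
p₀ = P(outcome | unexposed) = 707/3777 = 0.18719
Overall risk P(Y=1) = π·p₁ + (1−π)·p₀ = 0.25×0.53892 + 0.75×0.18719 = 0.27512.
Under exogeneity, PAF = [P(Y=1) − p₀] / P(Y=1).
PAF = (0.27512 − 0.18719) / 0.27512 ≈ 0.3196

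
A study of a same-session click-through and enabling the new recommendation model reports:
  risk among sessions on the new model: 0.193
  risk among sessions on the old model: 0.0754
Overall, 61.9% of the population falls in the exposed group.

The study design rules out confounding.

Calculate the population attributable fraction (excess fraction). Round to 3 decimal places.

Let p₁ = 0.193, p₀ = 0.0754.
Overall risk P(Y=1) = π·p₁ + (1−π)·p₀ = 0.619×0.193 + 0.381×0.0754 = 0.14819.
Under exogeneity, PAF = [P(Y=1) − p₀] / P(Y=1).
PAF = (0.14819 − 0.0754) / 0.14819 ≈ 0.4912

PAF ≈ 0.491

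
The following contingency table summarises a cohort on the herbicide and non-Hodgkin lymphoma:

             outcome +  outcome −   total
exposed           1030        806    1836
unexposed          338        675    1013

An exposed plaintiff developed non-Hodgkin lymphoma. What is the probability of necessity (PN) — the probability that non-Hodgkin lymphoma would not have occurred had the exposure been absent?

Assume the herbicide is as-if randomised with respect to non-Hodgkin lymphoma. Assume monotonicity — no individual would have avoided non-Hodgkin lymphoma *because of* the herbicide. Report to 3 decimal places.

p₁ = P(outcome | exposed) = 1030/1836 = 0.561
p₀ = P(outcome | unexposed) = 338/1013 = 0.33366
Under exogeneity and monotonicity, PN = (p₁ − p₀) / p₁.
PN = (0.561 − 0.33366) / 0.561 = 0.22734 / 0.561 ≈ 0.4052

PN ≈ 0.405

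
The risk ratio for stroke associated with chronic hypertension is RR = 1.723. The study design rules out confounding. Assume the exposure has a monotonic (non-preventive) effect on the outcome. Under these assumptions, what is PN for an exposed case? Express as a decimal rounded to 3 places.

PN ≈ 0.420

Under exogeneity and monotonicity, PN = (RR − 1) / RR = 1 − 1/RR.
PN = (1.723 − 1) / 1.723 = 0.723 / 1.723 ≈ 0.4196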